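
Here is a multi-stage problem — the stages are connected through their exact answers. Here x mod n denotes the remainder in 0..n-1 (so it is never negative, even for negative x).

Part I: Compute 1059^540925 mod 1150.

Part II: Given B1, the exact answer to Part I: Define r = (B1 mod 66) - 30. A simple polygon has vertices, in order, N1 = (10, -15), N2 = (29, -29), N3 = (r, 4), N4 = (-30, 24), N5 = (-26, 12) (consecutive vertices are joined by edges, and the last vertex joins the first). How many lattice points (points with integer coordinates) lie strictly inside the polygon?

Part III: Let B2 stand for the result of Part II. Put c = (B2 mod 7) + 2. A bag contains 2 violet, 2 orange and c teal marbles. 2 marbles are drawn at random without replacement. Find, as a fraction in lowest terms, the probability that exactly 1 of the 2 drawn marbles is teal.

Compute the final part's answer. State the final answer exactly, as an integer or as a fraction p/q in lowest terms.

16/33

Part I: squarings mod 1150: 1059^1=1059, 1059^2=231, 1059^4=461, 1059^8=921, 1059^16=691, 1059^32=231, 1059^64=461, 1059^128=921, 1059^256=691, 1059^512=231, 1059^1024=461, 1059^2048=921, 1059^4096=691, 1059^8192=231, 1059^16384=461, 1059^32768=921, 1059^65536=691, 1059^131072=231, 1059^262144=461, 1059^524288=921; 1059^540925 = 1059^1 * 1059^4 * 1059^8 * 1059^16 * 1059^32 * 1059^64 * 1059^128 * 1059^16384 * 1059^524288 = 599 (mod 1150); answer 599
Part II: B1 = 599; r = -25; cross terms: (10*-29 - 29*-15)=145, (29*4 - -25*-29)=-609, (-25*24 - -30*4)=-480, (-30*12 - -26*24)=264, (-26*-15 - 10*12)=270; twice the area = |-410| = 410; area = 205; boundary points = 1 + 3 + 5 + 4 + 9 = 22; strictly interior points = area - boundary/2 + 1 = 195; answer 195
Part III: B2 = 195; c = 8; total draws C(12,2) = 66; favorable C(8,1)*C(4,1) = 32; P = 16/33; answer 16/33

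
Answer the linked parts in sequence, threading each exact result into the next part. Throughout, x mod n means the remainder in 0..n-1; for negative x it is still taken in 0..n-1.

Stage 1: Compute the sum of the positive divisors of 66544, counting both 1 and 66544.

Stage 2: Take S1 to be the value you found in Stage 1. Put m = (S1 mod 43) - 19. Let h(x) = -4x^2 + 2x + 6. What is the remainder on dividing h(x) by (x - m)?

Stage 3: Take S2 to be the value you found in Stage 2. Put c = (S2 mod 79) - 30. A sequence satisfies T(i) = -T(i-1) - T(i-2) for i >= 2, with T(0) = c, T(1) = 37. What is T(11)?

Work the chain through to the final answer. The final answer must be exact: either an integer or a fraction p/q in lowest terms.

Stage 1: 66544 = 2^4 * 4159; sigma = (1 + 2 + 4 + 8 + 16) * (1 + 4159) = 31 * 4160 = 128960; answer 128960
Stage 2: S1 = 128960; m = -16; remainder = value at the root: -4*(-16)^2 + 2*(-16)^1 + 6 = (-1024) + (-32) + (6) = -1050; answer -1050
Stage 3: S2 = -1050; c = 26; T(2) = -1*(37) - 1*(26) = -63; iterating: T(2)=-63, T(3)=26, T(4)=37, T(5)=-63, T(6)=26, T(7)=37, T(8)=-63, T(9)=26, T(10)=37, T(11)=-63; answer -63

-63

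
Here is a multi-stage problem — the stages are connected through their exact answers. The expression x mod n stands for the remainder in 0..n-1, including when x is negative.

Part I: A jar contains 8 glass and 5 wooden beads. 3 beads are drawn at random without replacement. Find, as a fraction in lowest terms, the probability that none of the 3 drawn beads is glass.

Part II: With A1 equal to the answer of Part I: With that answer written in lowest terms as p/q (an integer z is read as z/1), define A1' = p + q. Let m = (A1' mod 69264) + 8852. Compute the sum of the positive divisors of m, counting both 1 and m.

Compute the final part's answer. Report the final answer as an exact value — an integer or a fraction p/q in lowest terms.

Part I: total draws C(13,3) = 286; favorable C(5,3) = 10; P = 5/143; answer 5/143
Part II: A1 = 5/143; threaded value p + q = 148; m = 9000; 9000 = 2^3 * 3^2 * 5^3; sigma = (1 + 2 + 4 + 8) * (1 + 3 + 9) * (1 + 5 + 25 + 125) = 15 * 13 * 156 = 30420; answer 30420

30420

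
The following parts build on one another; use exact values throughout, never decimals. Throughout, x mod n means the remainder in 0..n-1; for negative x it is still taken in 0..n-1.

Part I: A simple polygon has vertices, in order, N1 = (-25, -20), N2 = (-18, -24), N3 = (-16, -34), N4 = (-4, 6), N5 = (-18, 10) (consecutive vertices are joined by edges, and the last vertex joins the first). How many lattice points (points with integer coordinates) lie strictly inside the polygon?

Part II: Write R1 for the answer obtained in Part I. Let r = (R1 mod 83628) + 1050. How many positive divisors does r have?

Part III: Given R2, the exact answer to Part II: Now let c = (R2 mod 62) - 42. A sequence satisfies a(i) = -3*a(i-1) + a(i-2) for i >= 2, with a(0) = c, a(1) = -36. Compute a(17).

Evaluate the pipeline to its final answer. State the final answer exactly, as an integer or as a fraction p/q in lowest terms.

-4609434096

Part I: cross terms: (-25*-24 - -18*-20)=240, (-18*-34 - -16*-24)=228, (-16*6 - -4*-34)=-232, (-4*10 - -18*6)=68, (-18*-20 - -25*10)=610; twice the area = |914| = 914; area = 457; boundary points = 1 + 2 + 4 + 2 + 1 = 10; strictly interior points = area - boundary/2 + 1 = 453; answer 453
Part II: R1 = 453; r = 1503; 1503 = 3^2 * 167; number of divisors = (2+1) * (1+1) = 6; answer 6
Part III: R2 = 6; c = -36; a(2) = -3*(-36) + 1*(-36) = 72; iterating: a(2)=72, a(3)=-252, a(4)=828, a(5)=-2736, a(6)=9036, a(7)=-29844, a(8)=98568, a(9)=-325548, a(10)=1075212, a(11)=-3551184, a(12)=11728764, a(13)=-38737476, a(14)=127941192, a(15)=-422561052, a(16)=1395624348, a(17)=-4609434096; answer -4609434096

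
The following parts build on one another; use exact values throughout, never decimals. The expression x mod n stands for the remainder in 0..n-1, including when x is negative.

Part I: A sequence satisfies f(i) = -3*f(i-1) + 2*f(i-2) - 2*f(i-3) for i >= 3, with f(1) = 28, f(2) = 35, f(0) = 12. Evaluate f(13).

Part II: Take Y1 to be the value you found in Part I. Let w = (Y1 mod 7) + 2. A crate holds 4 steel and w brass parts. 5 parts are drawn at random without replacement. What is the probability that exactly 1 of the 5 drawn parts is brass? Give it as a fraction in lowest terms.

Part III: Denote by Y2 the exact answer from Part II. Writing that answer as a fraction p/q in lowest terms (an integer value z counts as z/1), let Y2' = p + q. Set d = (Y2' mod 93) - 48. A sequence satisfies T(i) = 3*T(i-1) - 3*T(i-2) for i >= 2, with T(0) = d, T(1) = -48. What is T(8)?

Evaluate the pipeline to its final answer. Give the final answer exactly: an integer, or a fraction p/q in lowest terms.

Part I: f(3) = -3*(35) + 2*(28) - 2*(12) = -73; iterating: f(3)=-73, f(4)=233, f(5)=-915, f(6)=3357, f(7)=-12367, f(8)=45645, f(9)=-168383, f(10)=621173, f(11)=-2291575, f(12)=8453837, f(13)=-31187007; answer -31187007
Part II: Y1 = -31187007; w = 4; total draws C(8,5) = 56; favorable C(4,1)*C(4,4) = 4; P = 1/14; answer 1/14
Part III: Y2 = 1/14; threaded value p + q = 15; d = -33; T(2) = 3*(-48) - 3*(-33) = -45; iterating: T(2)=-45, T(3)=9, T(4)=162, T(5)=459, T(6)=891, T(7)=1296, T(8)=1215; answer 1215

1215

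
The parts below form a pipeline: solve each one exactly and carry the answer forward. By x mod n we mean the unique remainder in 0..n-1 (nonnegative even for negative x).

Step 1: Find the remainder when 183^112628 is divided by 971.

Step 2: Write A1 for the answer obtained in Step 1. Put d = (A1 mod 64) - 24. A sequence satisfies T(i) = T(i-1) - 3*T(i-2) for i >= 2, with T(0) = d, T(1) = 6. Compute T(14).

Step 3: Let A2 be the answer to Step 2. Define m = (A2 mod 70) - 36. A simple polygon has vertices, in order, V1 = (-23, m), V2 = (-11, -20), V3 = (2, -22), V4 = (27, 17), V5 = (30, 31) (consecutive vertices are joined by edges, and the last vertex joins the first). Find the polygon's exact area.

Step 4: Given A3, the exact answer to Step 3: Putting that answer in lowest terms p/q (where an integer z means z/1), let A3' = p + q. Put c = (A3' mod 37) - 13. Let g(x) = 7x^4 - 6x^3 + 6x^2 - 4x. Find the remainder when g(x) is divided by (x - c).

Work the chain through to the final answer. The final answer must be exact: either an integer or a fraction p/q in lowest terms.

Step 1: squarings mod 971: 183^1=183, 183^2=475, 183^4=353, 183^8=321, 183^16=115, 183^32=602, 183^64=221, 183^128=291, 183^256=204, 183^512=834, 183^1024=320, 183^2048=445, 183^4096=912, 183^8192=568, 183^16384=252, 183^32768=389, 183^65536=816; 183^112628 = 183^4 * 183^16 * 183^32 * 183^64 * 183^128 * 183^256 * 183^512 * 183^1024 * 183^4096 * 183^8192 * 183^32768 * 183^65536 = 445 (mod 971); answer 445
Step 2: A1 = 445; d = 37; T(2) = 1*(6) - 3*(37) = -105; iterating: T(2)=-105, T(3)=-123, T(4)=192, T(5)=561, T(6)=-15, T(7)=-1698, T(8)=-1653, T(9)=3441, T(10)=8400, T(11)=-1923, T(12)=-27123, T(13)=-21354, T(14)=60015; answer 60015
Step 3: A2 = 60015; m = -11; cross terms: (-23*-20 - -11*-11)=339, (-11*-22 - 2*-20)=282, (2*17 - 27*-22)=628, (27*31 - 30*17)=327, (30*-11 - -23*31)=383; twice the area = |1959| = 1959; area = 1959/2; answer 1959/2
Step 4: A3 = 1959/2; threaded value p + q = 1961; c = -13; remainder = value at the root: 7*(-13)^4 - 6*(-13)^3 + 6*(-13)^2 - 4*(-13)^1 = (199927) + (13182) + (1014) + (52) = 214175; answer 214175

214175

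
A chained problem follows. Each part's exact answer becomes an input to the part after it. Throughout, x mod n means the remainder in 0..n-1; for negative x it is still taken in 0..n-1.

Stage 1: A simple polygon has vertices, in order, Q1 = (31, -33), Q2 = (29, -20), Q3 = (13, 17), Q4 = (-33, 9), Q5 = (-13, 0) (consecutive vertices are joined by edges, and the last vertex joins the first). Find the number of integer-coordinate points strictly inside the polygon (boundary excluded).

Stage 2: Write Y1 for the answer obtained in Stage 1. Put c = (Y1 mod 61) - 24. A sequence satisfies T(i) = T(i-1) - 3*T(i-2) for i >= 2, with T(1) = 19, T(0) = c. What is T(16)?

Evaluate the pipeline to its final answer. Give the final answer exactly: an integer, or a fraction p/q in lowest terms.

Stage 1: cross terms: (31*-20 - 29*-33)=337, (29*17 - 13*-20)=753, (13*9 - -33*17)=678, (-33*0 - -13*9)=117, (-13*-33 - 31*0)=429; twice the area = |2314| = 2314; area = 1157; boundary points = 1 + 1 + 2 + 1 + 11 = 16; strictly interior points = area - boundary/2 + 1 = 1150; answer 1150
Stage 2: Y1 = 1150; c = 28; T(2) = 1*(19) - 3*(28) = -65; iterating: T(2)=-65, T(3)=-122, T(4)=73, T(5)=439, T(6)=220, T(7)=-1097, T(8)=-1757, T(9)=1534, T(10)=6805, T(11)=2203, T(12)=-18212, T(13)=-24821, T(14)=29815, T(15)=104278, T(16)=14833; answer 14833

14833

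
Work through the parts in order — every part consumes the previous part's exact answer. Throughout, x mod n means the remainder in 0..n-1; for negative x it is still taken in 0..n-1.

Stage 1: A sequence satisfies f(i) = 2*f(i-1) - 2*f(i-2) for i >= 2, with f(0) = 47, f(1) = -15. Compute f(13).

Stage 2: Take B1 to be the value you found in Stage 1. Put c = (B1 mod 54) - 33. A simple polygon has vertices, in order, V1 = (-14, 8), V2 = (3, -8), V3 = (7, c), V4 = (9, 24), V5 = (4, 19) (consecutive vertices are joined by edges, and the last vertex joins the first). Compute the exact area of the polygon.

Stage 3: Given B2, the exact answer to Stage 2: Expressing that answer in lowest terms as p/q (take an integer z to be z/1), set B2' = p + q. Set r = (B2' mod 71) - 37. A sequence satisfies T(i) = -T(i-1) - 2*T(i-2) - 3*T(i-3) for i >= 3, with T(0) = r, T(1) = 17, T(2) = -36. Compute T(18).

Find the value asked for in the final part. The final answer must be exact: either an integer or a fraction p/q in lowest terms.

Stage 1: f(2) = 2*(-15) - 2*(47) = -124; iterating: f(2)=-124, f(3)=-218, f(4)=-188, f(5)=60, f(6)=496, f(7)=872, f(8)=752, f(9)=-240, f(10)=-1984, f(11)=-3488, f(12)=-3008, f(13)=960; answer 960
Stage 2: B1 = 960; c = 9; cross terms: (-14*-8 - 3*8)=88, (3*9 - 7*-8)=83, (7*24 - 9*9)=87, (9*19 - 4*24)=75, (4*8 - -14*19)=298; twice the area = |631| = 631; area = 631/2; answer 631/2
Stage 3: B2 = 631/2; threaded value p + q = 633; r = 28; T(3) = -1*(-36) - 2*(17) - 3*(28) = -82; iterating: T(3)=-82, T(4)=103, T(5)=169, T(6)=-129, T(7)=-518, T(8)=269, T(9)=1154, T(10)=-138, T(11)=-2977, T(12)=-209, T(13)=6577, T(14)=2772, T(15)=-15299, T(16)=-9976, T(17)=32258, T(18)=33591; answer 33591

33591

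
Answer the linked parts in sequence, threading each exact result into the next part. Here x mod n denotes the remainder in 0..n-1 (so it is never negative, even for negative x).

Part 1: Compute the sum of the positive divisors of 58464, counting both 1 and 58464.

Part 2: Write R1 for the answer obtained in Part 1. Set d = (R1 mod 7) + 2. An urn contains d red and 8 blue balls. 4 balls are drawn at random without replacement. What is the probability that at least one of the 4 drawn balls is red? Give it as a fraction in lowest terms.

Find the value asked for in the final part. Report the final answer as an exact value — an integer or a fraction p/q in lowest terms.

2/3

Part 1: 58464 = 2^5 * 3^2 * 7 * 29; sigma = (1 + 2 + 4 + 8 + 16 + 32) * (1 + 3 + 9) * (1 + 7) * (1 + 29) = 63 * 13 * 8 * 30 = 196560; answer 196560
Part 2: R1 = 196560; d = 2; total draws C(10,4) = 210; complement C(8,4) = 70; favorable 210 - 70 = 140; P = 2/3; answer 2/3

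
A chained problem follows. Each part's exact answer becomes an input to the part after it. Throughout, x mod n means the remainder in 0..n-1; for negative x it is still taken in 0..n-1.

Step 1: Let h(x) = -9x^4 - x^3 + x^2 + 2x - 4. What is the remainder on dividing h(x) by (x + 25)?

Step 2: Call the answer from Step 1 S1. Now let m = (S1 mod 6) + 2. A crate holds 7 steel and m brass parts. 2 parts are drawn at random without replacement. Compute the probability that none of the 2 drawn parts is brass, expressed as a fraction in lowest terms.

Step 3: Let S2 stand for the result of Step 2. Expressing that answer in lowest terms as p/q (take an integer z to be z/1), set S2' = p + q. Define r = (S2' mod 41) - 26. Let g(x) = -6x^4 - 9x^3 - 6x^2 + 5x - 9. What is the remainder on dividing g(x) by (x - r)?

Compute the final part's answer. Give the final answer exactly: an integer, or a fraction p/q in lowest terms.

Step 1: remainder = value at the root: -9*(-25)^4 - 1*(-25)^3 + 1*(-25)^2 + 2*(-25)^1 - 4 = (-3515625) + (15625) + (625) + (-50) + (-4) = -3499429; answer -3499429
Step 2: S1 = -3499429; m = 7; total draws C(14,2) = 91; favorable C(7,2) = 21; P = 3/13; answer 3/13
Step 3: S2 = 3/13; threaded value p + q = 16; r = -10; remainder = value at the root: -6*(-10)^4 - 9*(-10)^3 - 6*(-10)^2 + 5*(-10)^1 - 9 = (-60000) + (9000) + (-600) + (-50) + (-9) = -51659; answer -51659

-51659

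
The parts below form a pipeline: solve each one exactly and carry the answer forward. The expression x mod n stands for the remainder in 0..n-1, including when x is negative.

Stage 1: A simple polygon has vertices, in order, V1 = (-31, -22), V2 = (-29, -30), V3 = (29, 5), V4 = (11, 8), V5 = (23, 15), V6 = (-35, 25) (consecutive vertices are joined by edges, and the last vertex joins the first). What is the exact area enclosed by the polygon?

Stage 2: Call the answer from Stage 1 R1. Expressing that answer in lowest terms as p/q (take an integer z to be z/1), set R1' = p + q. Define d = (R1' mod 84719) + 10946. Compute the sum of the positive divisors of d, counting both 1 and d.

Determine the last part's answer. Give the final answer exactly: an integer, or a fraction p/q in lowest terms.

Stage 1: cross terms: (-31*-30 - -29*-22)=292, (-29*5 - 29*-30)=725, (29*8 - 11*5)=177, (11*15 - 23*8)=-19, (23*25 - -35*15)=1100, (-35*-22 - -31*25)=1545; twice the area = |3820| = 3820; area = 1910; answer 1910
Stage 2: R1 = 1910; threaded value p + q = 1911; d = 12857; 12857 = 13 * 23 * 43; sigma = (1 + 13) * (1 + 23) * (1 + 43) = 14 * 24 * 44 = 14784; answer 14784

14784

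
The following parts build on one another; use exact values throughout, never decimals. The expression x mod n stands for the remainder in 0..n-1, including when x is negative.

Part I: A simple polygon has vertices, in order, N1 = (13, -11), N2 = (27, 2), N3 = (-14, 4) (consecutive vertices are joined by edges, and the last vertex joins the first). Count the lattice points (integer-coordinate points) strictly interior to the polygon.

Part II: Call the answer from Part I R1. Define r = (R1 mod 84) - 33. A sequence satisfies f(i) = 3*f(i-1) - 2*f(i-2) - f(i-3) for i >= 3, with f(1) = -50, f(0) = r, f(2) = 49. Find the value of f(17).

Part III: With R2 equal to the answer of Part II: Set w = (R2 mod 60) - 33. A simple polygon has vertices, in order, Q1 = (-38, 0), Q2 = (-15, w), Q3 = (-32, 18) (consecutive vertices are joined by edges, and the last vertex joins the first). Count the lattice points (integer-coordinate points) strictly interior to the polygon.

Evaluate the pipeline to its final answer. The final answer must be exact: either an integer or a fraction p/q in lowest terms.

193

Part I: cross terms: (13*2 - 27*-11)=323, (27*4 - -14*2)=136, (-14*-11 - 13*4)=102; twice the area = |561| = 561; area = 561/2; boundary points = 1 + 1 + 3 = 5; strictly interior points = area - boundary/2 + 1 = 279; answer 279
Part II: R1 = 279; r = -6; f(3) = 3*(49) - 2*(-50) - 1*(-6) = 253; iterating: f(3)=253, f(4)=711, f(5)=1578, f(6)=3059, f(7)=5310, f(8)=8234, f(9)=11023, f(10)=11291, f(11)=3593, f(12)=-22826, f(13)=-86955, f(14)=-218806, f(15)=-459682, f(16)=-854479, f(17)=-1425267; answer -1425267
Part III: R2 = -1425267; w = 0; cross terms: (-38*0 - -15*0)=0, (-15*18 - -32*0)=-270, (-32*0 - -38*18)=684; twice the area = |414| = 414; area = 207; boundary points = 23 + 1 + 6 = 30; strictly interior points = area - boundary/2 + 1 = 193; answer 193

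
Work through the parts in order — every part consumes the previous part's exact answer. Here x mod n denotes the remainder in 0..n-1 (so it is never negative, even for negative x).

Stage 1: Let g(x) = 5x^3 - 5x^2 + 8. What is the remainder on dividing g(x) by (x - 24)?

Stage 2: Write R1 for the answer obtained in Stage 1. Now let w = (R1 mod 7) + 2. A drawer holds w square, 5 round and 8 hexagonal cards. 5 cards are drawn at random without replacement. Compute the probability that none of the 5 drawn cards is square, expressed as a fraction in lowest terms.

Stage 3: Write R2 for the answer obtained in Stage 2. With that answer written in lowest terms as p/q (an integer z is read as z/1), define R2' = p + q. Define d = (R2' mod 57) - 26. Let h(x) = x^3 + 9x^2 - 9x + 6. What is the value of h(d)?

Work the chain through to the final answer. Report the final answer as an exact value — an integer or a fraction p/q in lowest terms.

Stage 1: remainder = value at the root: 5*(24)^3 - 5*(24)^2 + 8 = (69120) + (-2880) + (8) = 66248; answer 66248
Stage 2: R1 = 66248; w = 2; total draws C(15,5) = 3003; favorable C(13,5) = 1287; P = 3/7; answer 3/7
Stage 3: R2 = 3/7; threaded value p + q = 10; d = -16; 1*(-16)^3 + 9*(-16)^2 - 9*(-16)^1 + 6 = (-4096) + (2304) + (144) + (6) = -1642; answer -1642

-1642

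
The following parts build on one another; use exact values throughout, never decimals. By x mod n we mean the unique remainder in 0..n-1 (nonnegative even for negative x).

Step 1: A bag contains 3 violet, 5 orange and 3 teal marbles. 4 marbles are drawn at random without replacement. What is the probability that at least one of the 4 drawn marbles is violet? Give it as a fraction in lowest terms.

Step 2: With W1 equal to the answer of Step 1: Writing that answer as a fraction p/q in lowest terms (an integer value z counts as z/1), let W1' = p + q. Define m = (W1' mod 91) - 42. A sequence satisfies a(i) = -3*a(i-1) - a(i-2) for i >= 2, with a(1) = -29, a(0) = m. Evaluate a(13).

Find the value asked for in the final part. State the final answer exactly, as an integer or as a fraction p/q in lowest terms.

Step 1: total draws C(11,4) = 330; complement C(8,4) = 70; favorable 330 - 70 = 260; P = 26/33; answer 26/33
Step 2: W1 = 26/33; threaded value p + q = 59; m = 17; a(2) = -3*(-29) - 1*(17) = 70; iterating: a(2)=70, a(3)=-181, a(4)=473, a(5)=-1238, a(6)=3241, a(7)=-8485, a(8)=22214, a(9)=-58157, a(10)=152257, a(11)=-398614, a(12)=1043585, a(13)=-2732141; answer -2732141

-2732141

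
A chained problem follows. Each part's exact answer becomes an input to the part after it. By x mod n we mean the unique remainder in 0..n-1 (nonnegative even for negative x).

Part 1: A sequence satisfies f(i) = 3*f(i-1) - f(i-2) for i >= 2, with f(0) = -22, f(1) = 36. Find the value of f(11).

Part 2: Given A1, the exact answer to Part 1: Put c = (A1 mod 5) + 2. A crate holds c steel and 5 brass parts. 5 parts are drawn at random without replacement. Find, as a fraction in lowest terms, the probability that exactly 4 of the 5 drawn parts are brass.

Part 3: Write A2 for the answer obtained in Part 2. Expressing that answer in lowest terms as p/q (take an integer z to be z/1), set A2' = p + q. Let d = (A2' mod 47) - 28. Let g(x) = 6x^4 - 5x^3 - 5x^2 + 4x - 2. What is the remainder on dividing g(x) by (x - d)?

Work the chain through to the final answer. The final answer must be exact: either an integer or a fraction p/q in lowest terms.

Part 1: f(2) = 3*(36) - 1*(-22) = 130; iterating: f(2)=130, f(3)=354, f(4)=932, f(5)=2442, f(6)=6394, f(7)=16740, f(8)=43826, f(9)=114738, f(10)=300388, f(11)=786426; answer 786426
Part 2: A1 = 786426; c = 3; total draws C(8,5) = 56; favorable C(5,4)*C(3,1) = 15; P = 15/56; answer 15/56
Part 3: A2 = 15/56; threaded value p + q = 71; d = -4; remainder = value at the root: 6*(-4)^4 - 5*(-4)^3 - 5*(-4)^2 + 4*(-4)^1 - 2 = (1536) + (320) + (-80) + (-16) + (-2) = 1758; answer 1758

1758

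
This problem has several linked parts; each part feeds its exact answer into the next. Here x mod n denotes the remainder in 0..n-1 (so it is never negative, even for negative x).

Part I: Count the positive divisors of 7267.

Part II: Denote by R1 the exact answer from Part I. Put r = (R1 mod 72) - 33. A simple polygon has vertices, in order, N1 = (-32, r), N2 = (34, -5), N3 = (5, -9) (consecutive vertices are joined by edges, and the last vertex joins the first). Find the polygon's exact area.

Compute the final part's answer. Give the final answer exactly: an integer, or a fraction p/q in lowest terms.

187

Part I: 7267 = 13^2 * 43; number of divisors = (2+1) * (1+1) = 6; answer 6
Part II: R1 = 6; r = -27; cross terms: (-32*-5 - 34*-27)=1078, (34*-9 - 5*-5)=-281, (5*-27 - -32*-9)=-423; twice the area = |374| = 374; area = 187; answer 187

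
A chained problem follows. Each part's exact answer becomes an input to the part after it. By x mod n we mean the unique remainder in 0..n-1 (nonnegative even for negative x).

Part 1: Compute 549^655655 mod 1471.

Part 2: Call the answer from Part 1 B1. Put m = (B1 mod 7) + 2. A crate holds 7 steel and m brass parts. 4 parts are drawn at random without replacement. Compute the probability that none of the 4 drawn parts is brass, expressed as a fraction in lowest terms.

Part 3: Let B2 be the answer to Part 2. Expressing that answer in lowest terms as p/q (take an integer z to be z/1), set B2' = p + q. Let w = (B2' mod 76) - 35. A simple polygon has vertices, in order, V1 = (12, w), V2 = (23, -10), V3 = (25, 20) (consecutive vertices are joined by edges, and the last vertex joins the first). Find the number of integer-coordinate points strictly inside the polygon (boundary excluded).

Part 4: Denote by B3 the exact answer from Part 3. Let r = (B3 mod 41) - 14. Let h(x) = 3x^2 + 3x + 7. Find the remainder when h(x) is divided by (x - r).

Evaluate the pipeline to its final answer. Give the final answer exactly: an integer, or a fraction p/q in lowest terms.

Part 1: squarings mod 1471: 549^1=549, 549^2=1317, 549^4=180, 549^8=38, 549^16=1444, 549^32=729, 549^64=410, 549^128=406, 549^256=84, 549^512=1172, 549^1024=1141, 549^2048=46, 549^4096=645, 549^8192=1203, 549^16384=1216, 549^32768=301, 549^65536=870, 549^131072=806, 549^262144=925, 549^524288=974; 549^655655 = 549^1 * 549^2 * 549^4 * 549^32 * 549^256 * 549^131072 * 549^524288 = 866 (mod 1471); answer 866
Part 2: B1 = 866; m = 7; total draws C(14,4) = 1001; favorable C(7,4) = 35; P = 5/143; answer 5/143
Part 3: B2 = 5/143; threaded value p + q = 148; w = 37; cross terms: (12*-10 - 23*37)=-971, (23*20 - 25*-10)=710, (25*37 - 12*20)=685; twice the area = |424| = 424; area = 212; boundary points = 1 + 2 + 1 = 4; strictly interior points = area - boundary/2 + 1 = 211; answer 211
Part 4: B3 = 211; r = -8; remainder = value at the root: 3*(-8)^2 + 3*(-8)^1 + 7 = (192) + (-24) + (7) = 175; answer 175

175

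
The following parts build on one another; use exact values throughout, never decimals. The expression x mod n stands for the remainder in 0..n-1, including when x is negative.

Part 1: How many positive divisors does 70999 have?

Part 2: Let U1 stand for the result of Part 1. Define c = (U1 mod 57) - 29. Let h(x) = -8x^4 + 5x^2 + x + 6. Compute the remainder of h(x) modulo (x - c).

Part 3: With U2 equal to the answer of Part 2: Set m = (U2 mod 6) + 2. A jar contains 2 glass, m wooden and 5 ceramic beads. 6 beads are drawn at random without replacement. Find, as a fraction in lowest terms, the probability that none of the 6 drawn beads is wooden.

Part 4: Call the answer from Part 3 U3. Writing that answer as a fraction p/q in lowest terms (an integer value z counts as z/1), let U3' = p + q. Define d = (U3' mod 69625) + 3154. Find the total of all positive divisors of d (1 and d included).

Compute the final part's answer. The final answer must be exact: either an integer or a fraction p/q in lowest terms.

Part 1: 70999 is prime, so its only divisors are 1 and 70999; count = 2; answer 2
Part 2: U1 = 2; c = -27; remainder = value at the root: -8*(-27)^4 + 5*(-27)^2 + 1*(-27)^1 + 6 = (-4251528) + (3645) + (-27) + (6) = -4247904; answer -4247904
Part 3: U2 = -4247904; m = 2; total draws C(9,6) = 84; favorable C(7,6) = 7; P = 1/12; answer 1/12
Part 4: U3 = 1/12; threaded value p + q = 13; d = 3167; 3167 is prime, so its only divisors are 1 and 3167; sigma = 1 + 3167 = 3168; answer 3168

3168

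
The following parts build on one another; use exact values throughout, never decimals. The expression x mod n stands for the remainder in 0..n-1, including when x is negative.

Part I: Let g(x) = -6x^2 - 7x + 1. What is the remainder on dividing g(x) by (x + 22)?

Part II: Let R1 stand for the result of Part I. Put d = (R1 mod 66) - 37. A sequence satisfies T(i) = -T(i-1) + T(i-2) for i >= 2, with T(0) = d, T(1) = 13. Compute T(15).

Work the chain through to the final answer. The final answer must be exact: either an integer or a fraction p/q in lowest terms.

13208

Part I: remainder = value at the root: -6*(-22)^2 - 7*(-22)^1 + 1 = (-2904) + (154) + (1) = -2749; answer -2749
Part II: R1 = -2749; d = -14; T(2) = -1*(13) + 1*(-14) = -27; iterating: T(2)=-27, T(3)=40, T(4)=-67, T(5)=107, T(6)=-174, T(7)=281, T(8)=-455, T(9)=736, T(10)=-1191, T(11)=1927, T(12)=-3118, T(13)=5045, T(14)=-8163, T(15)=13208; answer 13208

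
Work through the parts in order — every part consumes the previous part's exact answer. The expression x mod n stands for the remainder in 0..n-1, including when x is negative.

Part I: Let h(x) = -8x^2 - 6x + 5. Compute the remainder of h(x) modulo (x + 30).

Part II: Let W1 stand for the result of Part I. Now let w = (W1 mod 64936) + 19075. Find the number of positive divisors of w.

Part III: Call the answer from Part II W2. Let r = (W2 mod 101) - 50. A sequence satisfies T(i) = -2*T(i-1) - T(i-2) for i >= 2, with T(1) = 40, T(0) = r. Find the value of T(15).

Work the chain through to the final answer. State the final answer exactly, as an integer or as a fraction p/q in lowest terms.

-16

Part I: remainder = value at the root: -8*(-30)^2 - 6*(-30)^1 + 5 = (-7200) + (180) + (5) = -7015; answer -7015
Part II: W1 = -7015; w = 76996; 76996 = 2^2 * 19249; number of divisors = (2+1) * (1+1) = 6; answer 6
Part III: W2 = 6; r = -44; T(2) = -2*(40) - 1*(-44) = -36; iterating: T(2)=-36, T(3)=32, T(4)=-28, T(5)=24, T(6)=-20, T(7)=16, T(8)=-12, T(9)=8, T(10)=-4, T(11)=0, T(12)=4, T(13)=-8, T(14)=12, T(15)=-16; answer -16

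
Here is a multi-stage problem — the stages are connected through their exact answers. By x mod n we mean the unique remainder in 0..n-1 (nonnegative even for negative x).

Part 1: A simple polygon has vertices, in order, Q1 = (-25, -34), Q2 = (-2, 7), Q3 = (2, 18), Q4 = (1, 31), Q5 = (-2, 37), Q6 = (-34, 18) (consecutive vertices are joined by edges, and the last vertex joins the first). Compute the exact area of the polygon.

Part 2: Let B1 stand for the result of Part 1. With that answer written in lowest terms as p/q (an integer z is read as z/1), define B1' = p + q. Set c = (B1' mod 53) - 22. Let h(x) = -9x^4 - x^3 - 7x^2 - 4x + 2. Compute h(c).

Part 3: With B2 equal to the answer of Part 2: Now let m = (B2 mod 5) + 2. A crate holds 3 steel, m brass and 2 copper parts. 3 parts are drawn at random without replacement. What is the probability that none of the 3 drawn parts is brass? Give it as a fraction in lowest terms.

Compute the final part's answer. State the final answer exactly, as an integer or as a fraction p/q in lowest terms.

Part 1: cross terms: (-25*7 - -2*-34)=-243, (-2*18 - 2*7)=-50, (2*31 - 1*18)=44, (1*37 - -2*31)=99, (-2*18 - -34*37)=1222, (-34*-34 - -25*18)=1606; twice the area = |2678| = 2678; area = 1339; answer 1339
Part 2: B1 = 1339; threaded value p + q = 1340; c = -7; -9*(-7)^4 - 1*(-7)^3 - 7*(-7)^2 - 4*(-7)^1 + 2 = (-21609) + (343) + (-343) + (28) + (2) = -21579; answer -21579
Part 3: B2 = -21579; m = 3; total draws C(8,3) = 56; favorable C(5,3) = 10; P = 5/28; answer 5/28

5/28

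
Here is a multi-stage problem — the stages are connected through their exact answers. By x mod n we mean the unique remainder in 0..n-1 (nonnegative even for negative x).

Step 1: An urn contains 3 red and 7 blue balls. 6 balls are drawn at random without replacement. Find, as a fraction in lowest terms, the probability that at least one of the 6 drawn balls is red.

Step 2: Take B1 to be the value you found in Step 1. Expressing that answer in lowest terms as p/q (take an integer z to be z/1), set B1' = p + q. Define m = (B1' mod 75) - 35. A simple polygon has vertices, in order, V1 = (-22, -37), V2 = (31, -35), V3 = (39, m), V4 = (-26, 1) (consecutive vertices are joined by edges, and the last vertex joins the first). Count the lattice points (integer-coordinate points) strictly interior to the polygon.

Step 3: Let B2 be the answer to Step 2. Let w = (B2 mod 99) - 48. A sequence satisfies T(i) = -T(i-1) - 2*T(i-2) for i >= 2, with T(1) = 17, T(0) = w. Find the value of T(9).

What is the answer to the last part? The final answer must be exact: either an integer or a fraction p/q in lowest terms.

Step 1: total draws C(10,6) = 210; complement C(7,6) = 7; favorable 210 - 7 = 203; P = 29/30; answer 29/30
Step 2: B1 = 29/30; threaded value p + q = 59; m = 24; cross terms: (-22*-35 - 31*-37)=1917, (31*24 - 39*-35)=2109, (39*1 - -26*24)=663, (-26*-37 - -22*1)=984; twice the area = |5673| = 5673; area = 5673/2; boundary points = 1 + 1 + 1 + 2 = 5; strictly interior points = area - boundary/2 + 1 = 2835; answer 2835
Step 3: B2 = 2835; w = 15; T(2) = -1*(17) - 2*(15) = -47; iterating: T(2)=-47, T(3)=13, T(4)=81, T(5)=-107, T(6)=-55, T(7)=269, T(8)=-159, T(9)=-379; answer -379

-379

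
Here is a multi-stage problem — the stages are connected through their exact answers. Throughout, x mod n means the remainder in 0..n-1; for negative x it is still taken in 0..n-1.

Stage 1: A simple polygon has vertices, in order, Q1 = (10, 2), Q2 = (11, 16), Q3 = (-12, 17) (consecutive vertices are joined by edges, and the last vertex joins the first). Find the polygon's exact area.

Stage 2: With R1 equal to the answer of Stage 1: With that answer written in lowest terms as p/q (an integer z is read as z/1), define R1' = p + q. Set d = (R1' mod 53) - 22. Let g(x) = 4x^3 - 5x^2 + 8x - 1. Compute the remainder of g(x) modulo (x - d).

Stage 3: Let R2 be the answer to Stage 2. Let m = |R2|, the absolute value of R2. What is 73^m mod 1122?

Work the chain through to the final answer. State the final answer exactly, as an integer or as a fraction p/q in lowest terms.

961

Stage 1: cross terms: (10*16 - 11*2)=138, (11*17 - -12*16)=379, (-12*2 - 10*17)=-194; twice the area = |323| = 323; area = 323/2; answer 323/2
Stage 2: R1 = 323/2; threaded value p + q = 325; d = -15; remainder = value at the root: 4*(-15)^3 - 5*(-15)^2 + 8*(-15)^1 - 1 = (-13500) + (-1125) + (-120) + (-1) = -14746; answer -14746
Stage 3: R2 = -14746; m = 14746; squarings mod 1122: 73^1=73, 73^2=841, 73^4=421, 73^8=1087, 73^16=103, 73^32=511, 73^64=817, 73^128=1021, 73^256=103, 73^512=511, 73^1024=817, 73^2048=1021, 73^4096=103, 73^8192=511; 73^14746 = 73^2 * 73^8 * 73^16 * 73^128 * 73^256 * 73^2048 * 73^4096 * 73^8192 = 961 (mod 1122); answer 961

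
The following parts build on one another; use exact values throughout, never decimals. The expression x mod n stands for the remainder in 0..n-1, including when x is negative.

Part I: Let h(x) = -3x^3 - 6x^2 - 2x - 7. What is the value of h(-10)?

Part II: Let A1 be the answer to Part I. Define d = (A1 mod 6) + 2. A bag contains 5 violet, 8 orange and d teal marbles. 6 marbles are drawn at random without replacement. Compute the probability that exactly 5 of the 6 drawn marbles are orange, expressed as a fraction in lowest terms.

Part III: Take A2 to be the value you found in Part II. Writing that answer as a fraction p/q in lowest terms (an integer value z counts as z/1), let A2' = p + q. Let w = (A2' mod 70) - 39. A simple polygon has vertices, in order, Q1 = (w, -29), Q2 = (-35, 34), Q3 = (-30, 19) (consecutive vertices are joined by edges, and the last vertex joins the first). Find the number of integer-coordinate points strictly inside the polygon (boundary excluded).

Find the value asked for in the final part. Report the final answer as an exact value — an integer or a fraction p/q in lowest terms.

99

Part I: -3*(-10)^3 - 6*(-10)^2 - 2*(-10)^1 - 7 = (3000) + (-600) + (20) + (-7) = 2413; answer 2413
Part II: A1 = 2413; d = 3; total draws C(16,6) = 8008; favorable C(8,5)*C(8,1) = 448; P = 8/143; answer 8/143
Part III: A2 = 8/143; threaded value p + q = 151; w = -28; cross terms: (-28*34 - -35*-29)=-1967, (-35*19 - -30*34)=355, (-30*-29 - -28*19)=1402; twice the area = |-210| = 210; area = 105; boundary points = 7 + 5 + 2 = 14; strictly interior points = area - boundary/2 + 1 = 99; answer 99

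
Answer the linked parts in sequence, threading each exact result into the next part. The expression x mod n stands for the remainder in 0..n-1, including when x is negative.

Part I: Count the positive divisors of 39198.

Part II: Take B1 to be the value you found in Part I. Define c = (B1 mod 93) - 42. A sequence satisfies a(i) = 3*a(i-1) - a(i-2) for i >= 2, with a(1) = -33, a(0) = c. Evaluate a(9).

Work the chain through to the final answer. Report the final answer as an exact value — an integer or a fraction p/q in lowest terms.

-59610

Part I: 39198 = 2 * 3 * 47 * 139; number of divisors = (1+1) * (1+1) * (1+1) * (1+1) = 16; answer 16
Part II: B1 = 16; c = -26; a(2) = 3*(-33) - 1*(-26) = -73; iterating: a(2)=-73, a(3)=-186, a(4)=-485, a(5)=-1269, a(6)=-3322, a(7)=-8697, a(8)=-22769, a(9)=-59610; answer -59610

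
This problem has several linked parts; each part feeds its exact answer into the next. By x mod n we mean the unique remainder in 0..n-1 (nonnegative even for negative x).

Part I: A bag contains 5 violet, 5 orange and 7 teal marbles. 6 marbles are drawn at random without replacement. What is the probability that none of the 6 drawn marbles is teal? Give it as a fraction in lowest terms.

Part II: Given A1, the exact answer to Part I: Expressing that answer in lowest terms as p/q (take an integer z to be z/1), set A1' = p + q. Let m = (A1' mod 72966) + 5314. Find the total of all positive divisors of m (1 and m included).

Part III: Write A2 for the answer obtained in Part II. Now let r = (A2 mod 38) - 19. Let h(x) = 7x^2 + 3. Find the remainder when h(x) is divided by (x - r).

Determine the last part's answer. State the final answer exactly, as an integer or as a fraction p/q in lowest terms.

66

Part I: total draws C(17,6) = 12376; favorable C(10,6) = 210; P = 15/884; answer 15/884
Part II: A1 = 15/884; threaded value p + q = 899; m = 6213; 6213 = 3 * 19 * 109; sigma = (1 + 3) * (1 + 19) * (1 + 109) = 4 * 20 * 110 = 8800; answer 8800
Part III: A2 = 8800; r = 3; remainder = value at the root: 7*(3)^2 + 3 = (63) + (3) = 66; answer 66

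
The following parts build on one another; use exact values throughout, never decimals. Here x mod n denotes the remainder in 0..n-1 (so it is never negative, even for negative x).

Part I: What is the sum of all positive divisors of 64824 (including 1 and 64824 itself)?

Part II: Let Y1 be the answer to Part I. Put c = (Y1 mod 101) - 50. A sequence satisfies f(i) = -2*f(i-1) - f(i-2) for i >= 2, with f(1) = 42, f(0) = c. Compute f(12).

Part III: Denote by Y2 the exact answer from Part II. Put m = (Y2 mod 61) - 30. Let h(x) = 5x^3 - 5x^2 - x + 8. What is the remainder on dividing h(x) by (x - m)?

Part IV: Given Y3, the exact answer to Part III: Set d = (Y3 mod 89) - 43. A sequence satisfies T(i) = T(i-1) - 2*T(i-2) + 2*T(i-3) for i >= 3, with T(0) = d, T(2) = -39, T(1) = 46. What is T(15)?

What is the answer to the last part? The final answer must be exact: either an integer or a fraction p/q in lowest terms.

-4469

Part I: 64824 = 2^3 * 3 * 37 * 73; sigma = (1 + 2 + 4 + 8) * (1 + 3) * (1 + 37) * (1 + 73) = 15 * 4 * 38 * 74 = 168720; answer 168720
Part II: Y1 = 168720; c = 0; f(2) = -2*(42) - 1*(0) = -84; iterating: f(2)=-84, f(3)=126, f(4)=-168, f(5)=210, f(6)=-252, f(7)=294, f(8)=-336, f(9)=378, f(10)=-420, f(11)=462, f(12)=-504; answer -504
Part III: Y2 = -504; m = 15; remainder = value at the root: 5*(15)^3 - 5*(15)^2 - 1*(15)^1 + 8 = (16875) + (-1125) + (-15) + (8) = 15743; answer 15743
Part IV: Y3 = 15743; d = 36; T(3) = 1*(-39) - 2*(46) + 2*(36) = -59; iterating: T(3)=-59, T(4)=111, T(5)=151, T(6)=-189, T(7)=-269, T(8)=411, T(9)=571, T(10)=-789, T(11)=-1109, T(12)=1611, T(13)=2251, T(14)=-3189, T(15)=-4469; answer -4469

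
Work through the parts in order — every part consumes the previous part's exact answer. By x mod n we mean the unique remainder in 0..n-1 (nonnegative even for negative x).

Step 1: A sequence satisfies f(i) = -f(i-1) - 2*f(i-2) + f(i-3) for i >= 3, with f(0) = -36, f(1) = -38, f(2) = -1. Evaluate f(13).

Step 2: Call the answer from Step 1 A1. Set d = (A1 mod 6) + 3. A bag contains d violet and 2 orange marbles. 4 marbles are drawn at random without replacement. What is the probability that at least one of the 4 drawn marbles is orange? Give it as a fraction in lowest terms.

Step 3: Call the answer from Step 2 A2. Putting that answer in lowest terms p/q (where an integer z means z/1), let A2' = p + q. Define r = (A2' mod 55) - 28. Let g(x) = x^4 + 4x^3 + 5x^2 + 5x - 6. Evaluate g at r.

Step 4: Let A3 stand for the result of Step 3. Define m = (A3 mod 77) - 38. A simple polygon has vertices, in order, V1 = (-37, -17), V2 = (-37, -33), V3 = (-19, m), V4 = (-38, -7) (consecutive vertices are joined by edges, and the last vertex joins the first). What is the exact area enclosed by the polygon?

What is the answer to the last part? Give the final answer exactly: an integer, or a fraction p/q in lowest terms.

228

Step 1: f(3) = -1*(-1) - 2*(-38) + 1*(-36) = 41; iterating: f(3)=41, f(4)=-77, f(5)=-6, f(6)=201, f(7)=-266, f(8)=-142, f(9)=875, f(10)=-857, f(11)=-1035, f(12)=3624, f(13)=-2411; answer -2411
Step 2: A1 = -2411; d = 4; total draws C(6,4) = 15; complement C(4,4) = 1; favorable 15 - 1 = 14; P = 14/15; answer 14/15
Step 3: A2 = 14/15; threaded value p + q = 29; r = 1; 1*(1)^4 + 4*(1)^3 + 5*(1)^2 + 5*(1)^1 - 6 = (1) + (4) + (5) + (5) + (-6) = 9; answer 9
Step 4: A3 = 9; m = -29; cross terms: (-37*-33 - -37*-17)=592, (-37*-29 - -19*-33)=446, (-19*-7 - -38*-29)=-969, (-38*-17 - -37*-7)=387; twice the area = |456| = 456; area = 228; answer 228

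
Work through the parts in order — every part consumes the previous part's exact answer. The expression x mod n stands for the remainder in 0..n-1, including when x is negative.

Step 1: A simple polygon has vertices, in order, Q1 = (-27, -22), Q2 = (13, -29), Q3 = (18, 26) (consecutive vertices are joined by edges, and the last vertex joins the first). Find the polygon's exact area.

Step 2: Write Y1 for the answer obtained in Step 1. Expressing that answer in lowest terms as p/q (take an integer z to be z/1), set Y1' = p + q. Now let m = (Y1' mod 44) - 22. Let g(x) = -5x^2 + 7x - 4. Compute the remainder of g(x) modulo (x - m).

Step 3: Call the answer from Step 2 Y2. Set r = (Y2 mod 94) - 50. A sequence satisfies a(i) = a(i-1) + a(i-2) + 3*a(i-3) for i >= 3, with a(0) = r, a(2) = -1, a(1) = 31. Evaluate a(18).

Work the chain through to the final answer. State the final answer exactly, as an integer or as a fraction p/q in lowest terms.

Step 1: cross terms: (-27*-29 - 13*-22)=1069, (13*26 - 18*-29)=860, (18*-22 - -27*26)=306; twice the area = |2235| = 2235; area = 2235/2; answer 2235/2
Step 2: Y1 = 2235/2; threaded value p + q = 2237; m = 15; remainder = value at the root: -5*(15)^2 + 7*(15)^1 - 4 = (-1125) + (105) + (-4) = -1024; answer -1024
Step 3: Y2 = -1024; r = -40; a(3) = 1*(-1) + 1*(31) + 3*(-40) = -90; iterating: a(3)=-90, a(4)=2, a(5)=-91, a(6)=-359, a(7)=-444, a(8)=-1076, a(9)=-2597, a(10)=-5005, a(11)=-10830, a(12)=-23626, a(13)=-49471, a(14)=-105587, a(15)=-225936, a(16)=-479936, a(17)=-1022633, a(18)=-2180377; answer -2180377

-2180377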